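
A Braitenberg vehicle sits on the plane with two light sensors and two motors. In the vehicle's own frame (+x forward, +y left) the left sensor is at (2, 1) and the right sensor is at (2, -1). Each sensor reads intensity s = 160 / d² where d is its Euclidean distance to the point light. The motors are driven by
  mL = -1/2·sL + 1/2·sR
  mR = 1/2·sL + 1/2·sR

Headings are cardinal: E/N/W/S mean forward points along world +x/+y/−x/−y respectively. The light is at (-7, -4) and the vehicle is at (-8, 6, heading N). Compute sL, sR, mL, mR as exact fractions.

40/37 10/9 5/333 365/333

left sensor world pos  = (-9, 8); dL² = 148
right sensor world pos = (-7, 8); dR² = 144
sL = 160/148 = 40/37
sR = 160/144 = 10/9
mL = -1/2·sL + 1/2·sR = 5/333
mR = 1/2·sL + 1/2·sR = 365/333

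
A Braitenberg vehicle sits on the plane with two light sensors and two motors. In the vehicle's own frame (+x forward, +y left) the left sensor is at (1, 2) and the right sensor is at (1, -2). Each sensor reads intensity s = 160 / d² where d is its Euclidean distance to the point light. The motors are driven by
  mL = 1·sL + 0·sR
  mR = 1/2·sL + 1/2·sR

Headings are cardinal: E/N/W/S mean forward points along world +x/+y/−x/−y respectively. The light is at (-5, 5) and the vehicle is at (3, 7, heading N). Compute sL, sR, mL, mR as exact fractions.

left sensor world pos  = (1, 8); dL² = 45
right sensor world pos = (5, 8); dR² = 109
sL = 160/45 = 32/9
sR = 160/109 = 160/109
mL = 1·sL + 0·sR = 32/9
mR = 1/2·sL + 1/2·sR = 2464/981

32/9 160/109 32/9 2464/981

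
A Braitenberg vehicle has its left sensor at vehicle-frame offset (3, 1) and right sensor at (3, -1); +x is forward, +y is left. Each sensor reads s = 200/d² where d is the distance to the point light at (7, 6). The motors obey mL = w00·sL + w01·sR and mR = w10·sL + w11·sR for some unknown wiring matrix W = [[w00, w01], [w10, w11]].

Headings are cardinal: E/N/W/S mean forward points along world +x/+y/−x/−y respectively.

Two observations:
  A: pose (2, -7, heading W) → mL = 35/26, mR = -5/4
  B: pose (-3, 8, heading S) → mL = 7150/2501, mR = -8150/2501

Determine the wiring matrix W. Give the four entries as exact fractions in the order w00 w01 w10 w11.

1/2 1 -1 -1/2

obs A: pose=(2,-7,W) → sL=10/13, sR=25/26, mL=35/26, mR=-5/4
obs B: pose=(-3,8,S) → sL=100/41, sR=100/61, mL=7150/2501, mR=-8150/2501
sensor matrix S = [[10/13, 25/26], [100/41, 100/61]]; det S = -35250/32513
solve [mL_A; mL_B] = S·[w00; w01] and [mR_A; mR_B] = S·[w10; w11]:
  w00 = 1/2, w01 = 1, w10 = -1, w11 = -1/2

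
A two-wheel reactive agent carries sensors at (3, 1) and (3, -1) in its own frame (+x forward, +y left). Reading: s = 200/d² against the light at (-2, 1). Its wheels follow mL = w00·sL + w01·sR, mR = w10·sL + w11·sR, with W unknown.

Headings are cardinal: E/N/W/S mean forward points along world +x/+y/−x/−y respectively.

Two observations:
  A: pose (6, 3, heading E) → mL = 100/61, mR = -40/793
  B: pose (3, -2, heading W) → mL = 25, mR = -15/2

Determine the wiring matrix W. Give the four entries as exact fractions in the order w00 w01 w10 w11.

obs A: pose=(6,3,E) → sL=20/13, sR=100/61, mL=100/61, mR=-40/793
obs B: pose=(3,-2,W) → sL=10, sR=25, mL=25, mR=-15/2
sensor matrix S = [[20/13, 100/61], [10, 25]]; det S = 17500/793
solve [mL_A; mL_B] = S·[w00; w01] and [mR_A; mR_B] = S·[w10; w11]:
  w00 = 0, w01 = 1, w10 = 1/2, w11 = -1/2

0 1 1/2 -1/2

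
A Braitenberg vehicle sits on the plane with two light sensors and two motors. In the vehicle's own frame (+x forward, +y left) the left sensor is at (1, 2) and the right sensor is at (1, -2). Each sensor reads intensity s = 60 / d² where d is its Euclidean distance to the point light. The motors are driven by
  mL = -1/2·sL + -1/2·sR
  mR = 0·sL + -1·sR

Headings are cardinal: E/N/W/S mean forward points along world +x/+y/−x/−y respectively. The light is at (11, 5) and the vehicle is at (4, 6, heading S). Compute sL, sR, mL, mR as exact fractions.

12/5 20/27 -212/135 -20/27

left sensor world pos  = (6, 5); dL² = 25
right sensor world pos = (2, 5); dR² = 81
sL = 60/25 = 12/5
sR = 60/81 = 20/27
mL = -1/2·sL + -1/2·sR = -212/135
mR = 0·sL + -1·sR = -20/27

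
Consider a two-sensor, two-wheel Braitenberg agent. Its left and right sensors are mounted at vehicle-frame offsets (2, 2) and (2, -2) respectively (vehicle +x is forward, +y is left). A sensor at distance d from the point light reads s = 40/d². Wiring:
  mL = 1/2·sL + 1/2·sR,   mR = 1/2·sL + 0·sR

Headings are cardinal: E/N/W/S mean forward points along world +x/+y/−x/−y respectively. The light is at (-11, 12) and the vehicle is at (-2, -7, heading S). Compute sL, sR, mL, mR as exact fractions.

left sensor world pos  = (0, -9); dL² = 562
right sensor world pos = (-4, -9); dR² = 490
sL = 40/562 = 20/281
sR = 40/490 = 4/49
mL = 1/2·sL + 1/2·sR = 1052/13769
mR = 1/2·sL + 0·sR = 10/281

20/281 4/49 1052/13769 10/281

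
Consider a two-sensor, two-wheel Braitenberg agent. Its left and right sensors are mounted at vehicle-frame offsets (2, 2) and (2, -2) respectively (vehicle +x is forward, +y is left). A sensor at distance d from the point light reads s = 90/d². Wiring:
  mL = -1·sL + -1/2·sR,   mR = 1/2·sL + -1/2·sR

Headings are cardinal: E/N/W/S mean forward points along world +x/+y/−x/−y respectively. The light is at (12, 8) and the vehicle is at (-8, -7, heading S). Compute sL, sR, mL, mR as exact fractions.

left sensor world pos  = (-6, -9); dL² = 613
right sensor world pos = (-10, -9); dR² = 773
sL = 90/613 = 90/613
sR = 90/773 = 90/773
mL = -1·sL + -1/2·sR = -97155/473849
mR = 1/2·sL + -1/2·sR = 7200/473849

90/613 90/773 -97155/473849 7200/473849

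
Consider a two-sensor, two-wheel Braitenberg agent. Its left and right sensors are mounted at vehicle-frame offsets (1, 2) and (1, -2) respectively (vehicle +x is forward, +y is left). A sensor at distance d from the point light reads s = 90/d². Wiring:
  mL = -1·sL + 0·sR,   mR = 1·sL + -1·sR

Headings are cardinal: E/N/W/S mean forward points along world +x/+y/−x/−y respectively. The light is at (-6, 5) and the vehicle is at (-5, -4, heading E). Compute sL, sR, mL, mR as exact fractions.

left sensor world pos  = (-4, -2); dL² = 53
right sensor world pos = (-4, -6); dR² = 125
sL = 90/53 = 90/53
sR = 90/125 = 18/25
mL = -1·sL + 0·sR = -90/53
mR = 1·sL + -1·sR = 1296/1325

90/53 18/25 -90/53 1296/1325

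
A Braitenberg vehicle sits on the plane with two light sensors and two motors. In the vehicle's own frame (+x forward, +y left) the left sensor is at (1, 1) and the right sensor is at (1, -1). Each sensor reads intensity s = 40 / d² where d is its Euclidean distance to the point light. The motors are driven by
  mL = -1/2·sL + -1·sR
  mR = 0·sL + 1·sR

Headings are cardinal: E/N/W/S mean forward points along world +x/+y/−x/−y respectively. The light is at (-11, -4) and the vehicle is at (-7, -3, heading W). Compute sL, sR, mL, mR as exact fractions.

left sensor world pos  = (-8, -4); dL² = 9
right sensor world pos = (-8, -2); dR² = 13
sL = 40/9 = 40/9
sR = 40/13 = 40/13
mL = -1/2·sL + -1·sR = -620/117
mR = 0·sL + 1·sR = 40/13

40/9 40/13 -620/117 40/13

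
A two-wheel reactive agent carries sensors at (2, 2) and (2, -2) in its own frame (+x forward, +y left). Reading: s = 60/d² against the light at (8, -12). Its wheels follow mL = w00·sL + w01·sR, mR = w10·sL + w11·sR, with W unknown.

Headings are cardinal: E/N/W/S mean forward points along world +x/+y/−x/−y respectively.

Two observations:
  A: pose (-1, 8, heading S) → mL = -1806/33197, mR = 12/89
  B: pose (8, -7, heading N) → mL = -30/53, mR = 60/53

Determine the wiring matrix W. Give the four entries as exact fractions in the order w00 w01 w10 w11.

obs A: pose=(-1,8,S) → sL=60/373, sR=12/89, mL=-1806/33197, mR=12/89
obs B: pose=(8,-7,N) → sL=60/53, sR=60/53, mL=-30/53, mR=60/53
sensor matrix S = [[60/373, 12/89], [60/53, 60/53]]; det S = 51840/1759441
solve [mL_A; mL_B] = S·[w00; w01] and [mR_A; mR_B] = S·[w10; w11]:
  w00 = 1/2, w01 = -1, w10 = 0, w11 = 1

1/2 -1 0 1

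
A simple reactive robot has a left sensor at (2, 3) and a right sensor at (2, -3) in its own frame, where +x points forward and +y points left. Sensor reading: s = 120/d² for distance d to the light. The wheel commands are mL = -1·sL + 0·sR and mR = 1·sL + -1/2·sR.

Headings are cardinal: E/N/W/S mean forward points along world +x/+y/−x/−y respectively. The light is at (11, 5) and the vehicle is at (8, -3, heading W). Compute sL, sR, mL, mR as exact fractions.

60/73 12/5 -60/73 -138/365

left sensor world pos  = (6, -6); dL² = 146
right sensor world pos = (6, 0); dR² = 50
sL = 120/146 = 60/73
sR = 120/50 = 12/5
mL = -1·sL + 0·sR = -60/73
mR = 1·sL + -1/2·sR = -138/365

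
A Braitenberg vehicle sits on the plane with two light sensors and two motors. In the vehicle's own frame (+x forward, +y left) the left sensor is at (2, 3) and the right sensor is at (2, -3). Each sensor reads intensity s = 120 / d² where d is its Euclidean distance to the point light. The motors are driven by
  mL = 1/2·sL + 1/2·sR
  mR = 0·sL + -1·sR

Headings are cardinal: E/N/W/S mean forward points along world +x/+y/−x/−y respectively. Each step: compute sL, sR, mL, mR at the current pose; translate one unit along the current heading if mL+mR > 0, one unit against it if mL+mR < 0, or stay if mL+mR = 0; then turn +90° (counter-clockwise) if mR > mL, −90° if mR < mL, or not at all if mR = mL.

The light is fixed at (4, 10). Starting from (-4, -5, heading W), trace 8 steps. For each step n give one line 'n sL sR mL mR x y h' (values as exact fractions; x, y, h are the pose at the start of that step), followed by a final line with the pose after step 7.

n=0: pose=(-4,-5,W); sL=15/53, sR=30/61; mL=2505/6466, mR=-30/61; mL+mR=-675/6466 → advance -1; mR−mL=-5685/6466 → turn -1·90°
n=1: pose=(-3,-5,N); sL=120/269, sR=24/37; mL=5448/9953, mR=-24/37; mL+mR=-1008/9953 → advance -1; mR−mL=-11904/9953 → turn -1·90°
n=2: pose=(-3,-6,E); sL=60/97, sR=60/193; mL=8700/18721, mR=-60/193; mL+mR=2880/18721 → advance +1; mR−mL=-14520/18721 → turn -1·90°
n=3: pose=(-2,-6,S); sL=40/111, sR=8/27; mL=328/999, mR=-8/27; mL+mR=32/999 → advance +1; mR−mL=-208/333 → turn -1·90°
n=4: pose=(-2,-7,W); sL=15/58, sR=6/13; mL=543/1508, mR=-6/13; mL+mR=-153/1508 → advance -1; mR−mL=-1239/1508 → turn -1·90°
n=5: pose=(-1,-7,N); sL=120/289, sR=120/229; mL=31080/66181, mR=-120/229; mL+mR=-3600/66181 → advance -1; mR−mL=-65760/66181 → turn -1·90°
n=6: pose=(-1,-8,E); sL=20/39, sR=4/15; mL=76/195, mR=-4/15; mL+mR=8/65 → advance +1; mR−mL=-128/195 → turn -1·90°
n=7: pose=(0,-8,S); sL=120/401, sR=120/449; mL=51000/180049, mR=-120/449; mL+mR=2880/180049 → advance +1; mR−mL=-99120/180049 → turn -1·90°

0 15/53 30/61 2505/6466 -30/61 -4 -5 W
1 120/269 24/37 5448/9953 -24/37 -3 -5 N
2 60/97 60/193 8700/18721 -60/193 -3 -6 E
3 40/111 8/27 328/999 -8/27 -2 -6 S
4 15/58 6/13 543/1508 -6/13 -2 -7 W
5 120/289 120/229 31080/66181 -120/229 -1 -7 N
6 20/39 4/15 76/195 -4/15 -1 -8 E
7 120/401 120/449 51000/180049 -120/449 0 -8 S
final 0 -9 W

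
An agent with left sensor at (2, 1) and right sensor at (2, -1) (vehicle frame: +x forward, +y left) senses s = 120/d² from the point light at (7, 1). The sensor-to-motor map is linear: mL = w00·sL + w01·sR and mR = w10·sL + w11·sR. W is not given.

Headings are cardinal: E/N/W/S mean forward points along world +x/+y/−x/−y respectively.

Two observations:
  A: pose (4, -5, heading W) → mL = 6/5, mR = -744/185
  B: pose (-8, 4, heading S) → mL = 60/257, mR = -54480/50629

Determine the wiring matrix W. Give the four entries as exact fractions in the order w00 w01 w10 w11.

obs A: pose=(4,-5,W) → sL=60/37, sR=12/5, mL=6/5, mR=-744/185
obs B: pose=(-8,4,S) → sL=120/197, sR=120/257, mL=60/257, mR=-54480/50629
sensor matrix S = [[60/37, 12/5], [120/197, 120/257]]; det S = -1320192/1873273
solve [mL_A; mL_B] = S·[w00; w01] and [mR_A; mR_B] = S·[w10; w11]:
  w00 = 0, w01 = 1/2, w10 = -1, w11 = -1

0 1/2 -1 -1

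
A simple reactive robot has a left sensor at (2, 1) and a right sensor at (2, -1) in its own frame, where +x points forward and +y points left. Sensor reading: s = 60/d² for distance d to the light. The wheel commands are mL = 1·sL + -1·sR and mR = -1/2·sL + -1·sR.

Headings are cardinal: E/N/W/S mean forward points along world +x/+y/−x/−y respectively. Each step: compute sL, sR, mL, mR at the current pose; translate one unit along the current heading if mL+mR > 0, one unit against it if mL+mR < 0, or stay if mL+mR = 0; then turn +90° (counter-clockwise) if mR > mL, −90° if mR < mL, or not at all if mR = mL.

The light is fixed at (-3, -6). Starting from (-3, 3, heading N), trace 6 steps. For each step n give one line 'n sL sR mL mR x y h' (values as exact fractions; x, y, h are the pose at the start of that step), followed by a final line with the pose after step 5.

n=0: pose=(-3,3,N); sL=30/61, sR=30/61; mL=0, mR=-45/61; mL+mR=-45/61 → advance -1; mR−mL=-45/61 → turn -1·90°
n=1: pose=(-3,2,E); sL=12/17, sR=60/53; mL=-384/901, mR=-1338/901; mL+mR=-1722/901 → advance -1; mR−mL=-18/17 → turn -1·90°
n=2: pose=(-4,2,S); sL=5/3, sR=3/2; mL=1/6, mR=-7/3; mL+mR=-13/6 → advance -1; mR−mL=-5/2 → turn -1·90°
n=3: pose=(-4,3,W); sL=60/73, sR=60/109; mL=2160/7957, mR=-7650/7957; mL+mR=-5490/7957 → advance -1; mR−mL=-90/73 → turn -1·90°
n=4: pose=(-3,3,N); sL=30/61, sR=30/61; mL=0, mR=-45/61; mL+mR=-45/61 → advance -1; mR−mL=-45/61 → turn -1·90°
n=5: pose=(-3,2,E); sL=12/17, sR=60/53; mL=-384/901, mR=-1338/901; mL+mR=-1722/901 → advance -1; mR−mL=-18/17 → turn -1·90°

0 30/61 30/61 0 -45/61 -3 3 N
1 12/17 60/53 -384/901 -1338/901 -3 2 E
2 5/3 3/2 1/6 -7/3 -4 2 S
3 60/73 60/109 2160/7957 -7650/7957 -4 3 W
4 30/61 30/61 0 -45/61 -3 3 N
5 12/17 60/53 -384/901 -1338/901 -3 2 E
final -4 2 S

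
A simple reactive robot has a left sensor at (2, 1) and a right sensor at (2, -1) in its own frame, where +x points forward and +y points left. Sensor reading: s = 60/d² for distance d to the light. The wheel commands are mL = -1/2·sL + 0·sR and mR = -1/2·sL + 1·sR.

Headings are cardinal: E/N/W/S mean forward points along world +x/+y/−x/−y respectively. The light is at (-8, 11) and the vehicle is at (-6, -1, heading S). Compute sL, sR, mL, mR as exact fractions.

12/41 60/197 -6/41 1278/8077

left sensor world pos  = (-5, -3); dL² = 205
right sensor world pos = (-7, -3); dR² = 197
sL = 60/205 = 12/41
sR = 60/197 = 60/197
mL = -1/2·sL + 0·sR = -6/41
mR = -1/2·sL + 1·sR = 1278/8077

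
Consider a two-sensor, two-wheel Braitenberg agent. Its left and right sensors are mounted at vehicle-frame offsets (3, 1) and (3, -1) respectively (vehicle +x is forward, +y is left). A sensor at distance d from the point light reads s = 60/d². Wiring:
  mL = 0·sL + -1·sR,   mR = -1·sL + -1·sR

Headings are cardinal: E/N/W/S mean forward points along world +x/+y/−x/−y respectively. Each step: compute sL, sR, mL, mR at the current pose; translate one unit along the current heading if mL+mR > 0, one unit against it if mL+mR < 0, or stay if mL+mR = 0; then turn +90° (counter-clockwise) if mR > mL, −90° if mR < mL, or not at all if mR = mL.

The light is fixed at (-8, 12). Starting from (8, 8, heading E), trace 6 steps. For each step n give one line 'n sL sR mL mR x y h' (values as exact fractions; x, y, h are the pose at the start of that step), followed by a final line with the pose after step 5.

0 6/37 30/193 -30/193 -2268/7141 8 8 E
1 12/61 12/49 -12/49 -1320/2989 7 8 S
2 3/8 15/37 -15/37 -231/296 7 9 W
3 4/15 60/289 -60/289 -2056/4335 8 9 N
4 6/37 30/193 -30/193 -2268/7141 8 8 E
5 12/61 12/49 -12/49 -1320/2989 7 8 S
final 7 9 W

n=0: pose=(8,8,E); sL=6/37, sR=30/193; mL=-30/193, mR=-2268/7141; mL+mR=-3378/7141 → advance -1; mR−mL=-6/37 → turn -1·90°
n=1: pose=(7,8,S); sL=12/61, sR=12/49; mL=-12/49, mR=-1320/2989; mL+mR=-2052/2989 → advance -1; mR−mL=-12/61 → turn -1·90°
n=2: pose=(7,9,W); sL=3/8, sR=15/37; mL=-15/37, mR=-231/296; mL+mR=-351/296 → advance -1; mR−mL=-3/8 → turn -1·90°
n=3: pose=(8,9,N); sL=4/15, sR=60/289; mL=-60/289, mR=-2056/4335; mL+mR=-2956/4335 → advance -1; mR−mL=-4/15 → turn -1·90°
n=4: pose=(8,8,E); sL=6/37, sR=30/193; mL=-30/193, mR=-2268/7141; mL+mR=-3378/7141 → advance -1; mR−mL=-6/37 → turn -1·90°
n=5: pose=(7,8,S); sL=12/61, sR=12/49; mL=-12/49, mR=-1320/2989; mL+mR=-2052/2989 → advance -1; mR−mL=-12/61 → turn -1·90°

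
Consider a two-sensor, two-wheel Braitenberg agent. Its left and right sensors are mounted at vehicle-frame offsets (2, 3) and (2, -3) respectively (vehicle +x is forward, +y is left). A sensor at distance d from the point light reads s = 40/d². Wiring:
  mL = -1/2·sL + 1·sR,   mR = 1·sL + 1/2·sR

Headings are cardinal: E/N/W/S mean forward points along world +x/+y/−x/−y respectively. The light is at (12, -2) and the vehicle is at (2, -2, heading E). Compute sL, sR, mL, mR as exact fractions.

left sensor world pos  = (4, 1); dL² = 73
right sensor world pos = (4, -5); dR² = 73
sL = 40/73 = 40/73
sR = 40/73 = 40/73
mL = -1/2·sL + 1·sR = 20/73
mR = 1·sL + 1/2·sR = 60/73

40/73 40/73 20/73 60/73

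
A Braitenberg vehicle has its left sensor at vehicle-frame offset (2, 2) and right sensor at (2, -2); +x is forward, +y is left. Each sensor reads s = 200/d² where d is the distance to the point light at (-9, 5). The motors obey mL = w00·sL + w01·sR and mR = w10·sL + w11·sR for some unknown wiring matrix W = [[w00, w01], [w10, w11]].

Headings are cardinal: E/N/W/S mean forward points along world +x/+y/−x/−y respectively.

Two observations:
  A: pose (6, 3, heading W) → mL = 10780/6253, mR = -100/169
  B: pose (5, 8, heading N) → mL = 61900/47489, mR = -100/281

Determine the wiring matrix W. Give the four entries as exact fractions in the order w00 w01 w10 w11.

obs A: pose=(6,3,W) → sL=40/37, sR=200/169, mL=10780/6253, mR=-100/169
obs B: pose=(5,8,N) → sL=200/169, sR=200/281, mL=61900/47489, mR=-100/281
sensor matrix S = [[40/37, 200/169], [200/169, 200/281]]; det S = -187392000/296948717
solve [mL_A; mL_B] = S·[w00; w01] and [mR_A; mR_B] = S·[w10; w11]:
  w00 = 1/2, w01 = 1, w10 = 0, w11 = -1/2

1/2 1 0 -1/2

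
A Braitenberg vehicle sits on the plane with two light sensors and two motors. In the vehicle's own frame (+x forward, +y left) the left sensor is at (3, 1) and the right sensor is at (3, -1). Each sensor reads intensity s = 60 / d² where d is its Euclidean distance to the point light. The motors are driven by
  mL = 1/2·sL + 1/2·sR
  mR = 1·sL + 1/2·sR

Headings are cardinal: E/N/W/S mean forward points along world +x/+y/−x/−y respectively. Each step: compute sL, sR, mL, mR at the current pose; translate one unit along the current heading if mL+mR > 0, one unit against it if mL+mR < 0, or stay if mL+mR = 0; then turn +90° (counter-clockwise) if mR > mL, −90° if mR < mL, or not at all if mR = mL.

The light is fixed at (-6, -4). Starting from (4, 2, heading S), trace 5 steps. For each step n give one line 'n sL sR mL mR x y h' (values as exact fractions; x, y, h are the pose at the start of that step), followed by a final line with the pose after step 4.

n=0: pose=(4,2,S); sL=6/13, sR=2/3; mL=22/39, mR=31/39; mL+mR=53/39 → advance +1; mR−mL=3/13 → turn +1·90°
n=1: pose=(4,1,E); sL=12/41, sR=12/37; mL=468/1517, mR=690/1517; mL+mR=1158/1517 → advance +1; mR−mL=6/41 → turn +1·90°
n=2: pose=(5,1,N); sL=15/41, sR=15/52; mL=1395/4264, mR=2175/4264; mL+mR=1785/2132 → advance +1; mR−mL=15/82 → turn +1·90°
n=3: pose=(5,2,W); sL=60/89, sR=60/113; mL=6060/10057, mR=9450/10057; mL+mR=15510/10057 → advance +1; mR−mL=30/89 → turn +1·90°
n=4: pose=(4,2,S); sL=6/13, sR=2/3; mL=22/39, mR=31/39; mL+mR=53/39 → advance +1; mR−mL=3/13 → turn +1·90°

0 6/13 2/3 22/39 31/39 4 2 S
1 12/41 12/37 468/1517 690/1517 4 1 E
2 15/41 15/52 1395/4264 2175/4264 5 1 N
3 60/89 60/113 6060/10057 9450/10057 5 2 W
4 6/13 2/3 22/39 31/39 4 2 S
final 4 1 E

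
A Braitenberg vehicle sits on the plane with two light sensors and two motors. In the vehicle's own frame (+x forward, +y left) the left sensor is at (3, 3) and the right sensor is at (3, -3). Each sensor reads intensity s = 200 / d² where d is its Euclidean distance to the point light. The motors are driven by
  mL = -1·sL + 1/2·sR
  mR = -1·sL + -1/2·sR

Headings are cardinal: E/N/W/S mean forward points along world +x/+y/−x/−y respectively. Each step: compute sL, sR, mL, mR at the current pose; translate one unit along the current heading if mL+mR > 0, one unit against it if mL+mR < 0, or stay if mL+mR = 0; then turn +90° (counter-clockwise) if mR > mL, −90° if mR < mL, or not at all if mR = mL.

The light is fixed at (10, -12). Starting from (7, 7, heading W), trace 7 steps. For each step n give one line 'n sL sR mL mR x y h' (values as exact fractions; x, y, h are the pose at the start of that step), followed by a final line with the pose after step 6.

n=0: pose=(7,7,W); sL=50/73, sR=5/13; mL=-935/1898, mR=-1665/1898; mL+mR=-100/73 → advance -1; mR−mL=-5/13 → turn -1·90°
n=1: pose=(8,7,N); sL=200/509, sR=40/97; mL=-9220/49373, mR=-29580/49373; mL+mR=-400/509 → advance -1; mR−mL=-40/97 → turn -1·90°
n=2: pose=(8,6,E); sL=100/221, sR=100/113; mL=-250/24973, mR=-22350/24973; mL+mR=-200/221 → advance -1; mR−mL=-100/113 → turn -1·90°
n=3: pose=(7,6,S); sL=8/9, sR=200/261; mL=-44/87, mR=-332/261; mL+mR=-16/9 → advance -1; mR−mL=-200/261 → turn -1·90°
n=4: pose=(7,7,W); sL=50/73, sR=5/13; mL=-935/1898, mR=-1665/1898; mL+mR=-100/73 → advance -1; mR−mL=-5/13 → turn -1·90°
n=5: pose=(8,7,N); sL=200/509, sR=40/97; mL=-9220/49373, mR=-29580/49373; mL+mR=-400/509 → advance -1; mR−mL=-40/97 → turn -1·90°
n=6: pose=(8,6,E); sL=100/221, sR=100/113; mL=-250/24973, mR=-22350/24973; mL+mR=-200/221 → advance -1; mR−mL=-100/113 → turn -1·90°

0 50/73 5/13 -935/1898 -1665/1898 7 7 W
1 200/509 40/97 -9220/49373 -29580/49373 8 7 N
2 100/221 100/113 -250/24973 -22350/24973 8 6 E
3 8/9 200/261 -44/87 -332/261 7 6 S
4 50/73 5/13 -935/1898 -1665/1898 7 7 W
5 200/509 40/97 -9220/49373 -29580/49373 8 7 N
6 100/221 100/113 -250/24973 -22350/24973 8 6 E
final 7 6 S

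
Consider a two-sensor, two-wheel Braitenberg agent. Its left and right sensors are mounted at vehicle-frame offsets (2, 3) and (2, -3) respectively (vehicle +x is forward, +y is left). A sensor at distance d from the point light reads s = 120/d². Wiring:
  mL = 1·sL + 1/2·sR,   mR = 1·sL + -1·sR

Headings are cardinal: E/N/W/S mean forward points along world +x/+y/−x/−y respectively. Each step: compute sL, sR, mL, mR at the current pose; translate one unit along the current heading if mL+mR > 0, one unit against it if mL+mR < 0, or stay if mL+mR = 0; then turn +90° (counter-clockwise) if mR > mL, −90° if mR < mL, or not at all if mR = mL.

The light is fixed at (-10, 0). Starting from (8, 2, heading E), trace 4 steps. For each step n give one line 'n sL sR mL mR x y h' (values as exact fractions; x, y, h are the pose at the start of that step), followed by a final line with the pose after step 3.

0 24/85 120/401 14724/34085 -576/34085 8 2 E
1 30/121 15/32 3735/7744 -855/3872 9 2 S
2 120/293 24/61 10836/17873 288/17873 9 1 W
3 20/39 4/15 42/65 16/65 8 1 N
final 8 2 E

n=0: pose=(8,2,E); sL=24/85, sR=120/401; mL=14724/34085, mR=-576/34085; mL+mR=14148/34085 → advance +1; mR−mL=-180/401 → turn -1·90°
n=1: pose=(9,2,S); sL=30/121, sR=15/32; mL=3735/7744, mR=-855/3872; mL+mR=2025/7744 → advance +1; mR−mL=-45/64 → turn -1·90°
n=2: pose=(9,1,W); sL=120/293, sR=24/61; mL=10836/17873, mR=288/17873; mL+mR=11124/17873 → advance +1; mR−mL=-36/61 → turn -1·90°
n=3: pose=(8,1,N); sL=20/39, sR=4/15; mL=42/65, mR=16/65; mL+mR=58/65 → advance +1; mR−mL=-2/5 → turn -1·90°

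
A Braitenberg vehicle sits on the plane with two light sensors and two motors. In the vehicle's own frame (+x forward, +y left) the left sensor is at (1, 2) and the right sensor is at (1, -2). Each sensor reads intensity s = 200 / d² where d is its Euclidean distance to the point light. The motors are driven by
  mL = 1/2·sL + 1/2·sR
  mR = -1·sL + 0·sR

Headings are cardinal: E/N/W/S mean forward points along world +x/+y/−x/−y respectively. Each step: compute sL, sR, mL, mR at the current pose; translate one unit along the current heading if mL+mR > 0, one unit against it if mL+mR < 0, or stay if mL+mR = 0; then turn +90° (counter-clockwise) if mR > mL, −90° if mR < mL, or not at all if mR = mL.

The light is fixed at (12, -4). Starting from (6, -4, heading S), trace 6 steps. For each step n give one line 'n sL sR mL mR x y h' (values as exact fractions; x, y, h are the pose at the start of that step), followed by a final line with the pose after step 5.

0 200/17 40/13 1640/221 -200/17 6 -4 S
1 4 100/29 108/29 -4 6 -3 W
2 200/53 200/13 6600/689 -200/53 7 -3 N
3 25/4 25/2 75/8 -25/4 7 -2 E
4 40 200/37 840/37 -40 8 -2 S
5 100/13 4 76/13 -100/13 8 -1 W
final 9 -1 N

n=0: pose=(6,-4,S); sL=200/17, sR=40/13; mL=1640/221, mR=-200/17; mL+mR=-960/221 → advance -1; mR−mL=-4240/221 → turn -1·90°
n=1: pose=(6,-3,W); sL=4, sR=100/29; mL=108/29, mR=-4; mL+mR=-8/29 → advance -1; mR−mL=-224/29 → turn -1·90°
n=2: pose=(7,-3,N); sL=200/53, sR=200/13; mL=6600/689, mR=-200/53; mL+mR=4000/689 → advance +1; mR−mL=-9200/689 → turn -1·90°
n=3: pose=(7,-2,E); sL=25/4, sR=25/2; mL=75/8, mR=-25/4; mL+mR=25/8 → advance +1; mR−mL=-125/8 → turn -1·90°
n=4: pose=(8,-2,S); sL=40, sR=200/37; mL=840/37, mR=-40; mL+mR=-640/37 → advance -1; mR−mL=-2320/37 → turn -1·90°
n=5: pose=(8,-1,W); sL=100/13, sR=4; mL=76/13, mR=-100/13; mL+mR=-24/13 → advance -1; mR−mL=-176/13 → turn -1·90°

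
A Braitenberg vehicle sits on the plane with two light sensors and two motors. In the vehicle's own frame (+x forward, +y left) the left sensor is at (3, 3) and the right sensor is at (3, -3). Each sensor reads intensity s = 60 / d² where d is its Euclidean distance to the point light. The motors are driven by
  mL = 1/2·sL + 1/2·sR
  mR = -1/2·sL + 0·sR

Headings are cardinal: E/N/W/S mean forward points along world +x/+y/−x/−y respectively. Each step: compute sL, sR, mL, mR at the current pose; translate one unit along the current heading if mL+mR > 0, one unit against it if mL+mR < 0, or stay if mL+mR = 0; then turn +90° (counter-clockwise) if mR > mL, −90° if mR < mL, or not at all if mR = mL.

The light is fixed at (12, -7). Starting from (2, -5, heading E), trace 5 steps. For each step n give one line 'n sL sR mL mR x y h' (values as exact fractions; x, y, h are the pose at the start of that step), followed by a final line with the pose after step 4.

n=0: pose=(2,-5,E); sL=30/37, sR=6/5; mL=186/185, mR=-15/37; mL+mR=3/5 → advance +1; mR−mL=-261/185 → turn -1·90°
n=1: pose=(3,-5,S); sL=60/37, sR=12/29; mL=1092/1073, mR=-30/37; mL+mR=6/29 → advance +1; mR−mL=-1962/1073 → turn -1·90°
n=2: pose=(3,-6,W); sL=15/37, sR=3/8; mL=231/592, mR=-15/74; mL+mR=3/16 → advance +1; mR−mL=-351/592 → turn -1·90°
n=3: pose=(2,-6,N); sL=12/37, sR=12/13; mL=300/481, mR=-6/37; mL+mR=6/13 → advance +1; mR−mL=-378/481 → turn -1·90°
n=4: pose=(2,-5,E); sL=30/37, sR=6/5; mL=186/185, mR=-15/37; mL+mR=3/5 → advance +1; mR−mL=-261/185 → turn -1·90°

0 30/37 6/5 186/185 -15/37 2 -5 E
1 60/37 12/29 1092/1073 -30/37 3 -5 S
2 15/37 3/8 231/592 -15/74 3 -6 W
3 12/37 12/13 300/481 -6/37 2 -6 N
4 30/37 6/5 186/185 -15/37 2 -5 E
final 3 -5 S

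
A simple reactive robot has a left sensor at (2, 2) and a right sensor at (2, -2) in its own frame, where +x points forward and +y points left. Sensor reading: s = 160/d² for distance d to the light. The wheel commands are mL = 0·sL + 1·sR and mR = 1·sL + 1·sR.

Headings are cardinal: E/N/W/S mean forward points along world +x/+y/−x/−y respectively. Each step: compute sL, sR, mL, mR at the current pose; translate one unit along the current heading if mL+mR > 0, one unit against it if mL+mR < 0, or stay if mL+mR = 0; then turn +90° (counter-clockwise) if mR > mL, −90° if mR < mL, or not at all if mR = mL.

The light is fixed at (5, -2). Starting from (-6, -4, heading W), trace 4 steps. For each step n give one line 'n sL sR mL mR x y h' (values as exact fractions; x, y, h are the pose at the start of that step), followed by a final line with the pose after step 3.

n=0: pose=(-6,-4,W); sL=32/37, sR=160/169; mL=160/169, mR=11328/6253; mL+mR=17248/6253 → advance +1; mR−mL=32/37 → turn +1·90°
n=1: pose=(-7,-4,S); sL=40/29, sR=40/53; mL=40/53, mR=3280/1537; mL+mR=4440/1537 → advance +1; mR−mL=40/29 → turn +1·90°
n=2: pose=(-7,-5,E); sL=160/101, sR=32/25; mL=32/25, mR=7232/2525; mL+mR=10464/2525 → advance +1; mR−mL=160/101 → turn +1·90°
n=3: pose=(-6,-5,N); sL=16/17, sR=80/41; mL=80/41, mR=2016/697; mL+mR=3376/697 → advance +1; mR−mL=16/17 → turn +1·90°

0 32/37 160/169 160/169 11328/6253 -6 -4 W
1 40/29 40/53 40/53 3280/1537 -7 -4 S
2 160/101 32/25 32/25 7232/2525 -7 -5 E
3 16/17 80/41 80/41 2016/697 -6 -5 N
final -6 -4 W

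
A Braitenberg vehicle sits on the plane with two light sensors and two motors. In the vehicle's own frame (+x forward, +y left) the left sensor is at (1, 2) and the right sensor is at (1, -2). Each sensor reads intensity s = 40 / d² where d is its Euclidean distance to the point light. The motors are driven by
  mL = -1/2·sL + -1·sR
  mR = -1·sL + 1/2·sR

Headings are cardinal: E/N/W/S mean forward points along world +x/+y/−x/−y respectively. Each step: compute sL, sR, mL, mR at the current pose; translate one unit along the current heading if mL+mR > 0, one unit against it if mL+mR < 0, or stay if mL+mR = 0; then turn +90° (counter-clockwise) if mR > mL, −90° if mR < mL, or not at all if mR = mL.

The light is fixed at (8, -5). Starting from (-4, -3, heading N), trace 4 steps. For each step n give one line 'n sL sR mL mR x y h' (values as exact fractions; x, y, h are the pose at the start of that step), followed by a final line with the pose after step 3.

0 8/41 40/109 -2076/4469 -52/4469 -4 -3 N
1 4/17 20/89 -518/1513 -186/1513 -4 -4 W
2 40/81 40/169 -6620/13689 -5140/13689 -3 -4 S
3 10/29 2/5 -83/145 -21/145 -3 -3 E
final -4 -3 N

n=0: pose=(-4,-3,N); sL=8/41, sR=40/109; mL=-2076/4469, mR=-52/4469; mL+mR=-2128/4469 → advance -1; mR−mL=2024/4469 → turn +1·90°
n=1: pose=(-4,-4,W); sL=4/17, sR=20/89; mL=-518/1513, mR=-186/1513; mL+mR=-704/1513 → advance -1; mR−mL=332/1513 → turn +1·90°
n=2: pose=(-3,-4,S); sL=40/81, sR=40/169; mL=-6620/13689, mR=-5140/13689; mL+mR=-3920/4563 → advance -1; mR−mL=1480/13689 → turn +1·90°
n=3: pose=(-3,-3,E); sL=10/29, sR=2/5; mL=-83/145, mR=-21/145; mL+mR=-104/145 → advance -1; mR−mL=62/145 → turn +1·90°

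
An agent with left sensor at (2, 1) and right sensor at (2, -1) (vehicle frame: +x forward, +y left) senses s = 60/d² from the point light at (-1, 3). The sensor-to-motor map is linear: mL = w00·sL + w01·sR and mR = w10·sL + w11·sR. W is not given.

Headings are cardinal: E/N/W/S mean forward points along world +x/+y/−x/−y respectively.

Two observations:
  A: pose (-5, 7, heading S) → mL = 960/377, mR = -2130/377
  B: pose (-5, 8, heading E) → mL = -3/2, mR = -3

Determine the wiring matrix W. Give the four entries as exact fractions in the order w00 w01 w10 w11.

obs A: pose=(-5,7,S) → sL=60/13, sR=60/29, mL=960/377, mR=-2130/377
obs B: pose=(-5,8,E) → sL=3/2, sR=3, mL=-3/2, mR=-3
sensor matrix S = [[60/13, 60/29], [3/2, 3]]; det S = 4050/377
solve [mL_A; mL_B] = S·[w00; w01] and [mR_A; mR_B] = S·[w10; w11]:
  w00 = 1, w01 = -1, w10 = -1, w11 = -1/2

1 -1 -1 -1/2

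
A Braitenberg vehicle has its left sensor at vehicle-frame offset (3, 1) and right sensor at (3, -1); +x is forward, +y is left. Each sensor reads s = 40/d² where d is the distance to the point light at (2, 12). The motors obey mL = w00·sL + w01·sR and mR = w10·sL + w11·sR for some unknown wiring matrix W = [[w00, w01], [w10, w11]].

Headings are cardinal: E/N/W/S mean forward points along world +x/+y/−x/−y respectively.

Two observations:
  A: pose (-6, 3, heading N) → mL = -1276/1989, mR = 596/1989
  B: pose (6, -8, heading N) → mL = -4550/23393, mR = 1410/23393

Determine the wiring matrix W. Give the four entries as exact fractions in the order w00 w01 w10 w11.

obs A: pose=(-6,3,N) → sL=40/117, sR=8/17, mL=-1276/1989, mR=596/1989
obs B: pose=(6,-8,N) → sL=20/149, sR=20/157, mL=-4550/23393, mR=1410/23393
sensor matrix S = [[40/117, 8/17], [20/149, 20/157]]; det S = -912640/46528677
solve [mL_A; mL_B] = S·[w00; w01] and [mR_A; mR_B] = S·[w10; w11]:
  w00 = -1/2, w01 = -1, w10 = -1/2, w11 = 1

-1/2 -1 -1/2 1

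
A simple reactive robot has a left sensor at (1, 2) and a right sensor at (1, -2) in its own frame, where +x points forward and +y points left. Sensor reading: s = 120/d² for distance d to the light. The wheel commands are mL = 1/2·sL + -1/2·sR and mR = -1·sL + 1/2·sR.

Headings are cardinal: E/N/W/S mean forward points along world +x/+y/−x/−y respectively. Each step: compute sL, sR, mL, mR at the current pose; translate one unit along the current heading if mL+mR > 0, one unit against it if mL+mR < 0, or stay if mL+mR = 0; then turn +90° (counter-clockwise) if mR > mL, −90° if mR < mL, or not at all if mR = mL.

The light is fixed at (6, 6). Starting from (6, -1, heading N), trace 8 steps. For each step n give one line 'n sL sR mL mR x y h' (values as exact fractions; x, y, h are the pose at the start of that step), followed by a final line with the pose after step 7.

n=0: pose=(6,-1,N); sL=3, sR=3; mL=0, mR=-3/2; mL+mR=-3/2 → advance -1; mR−mL=-3/2 → turn -1·90°
n=1: pose=(6,-2,E); sL=120/37, sR=120/101; mL=3840/3737, mR=-9900/3737; mL+mR=-60/37 → advance -1; mR−mL=-13740/3737 → turn -1·90°
n=2: pose=(5,-2,S); sL=60/41, sR=4/3; mL=8/123, mR=-98/123; mL+mR=-30/41 → advance -1; mR−mL=-106/123 → turn -1·90°
n=3: pose=(5,-1,W); sL=24/17, sR=120/29; mL=-672/493, mR=324/493; mL+mR=-12/17 → advance -1; mR−mL=996/493 → turn +1·90°
n=4: pose=(6,-1,S); sL=30/17, sR=30/17; mL=0, mR=-15/17; mL+mR=-15/17 → advance -1; mR−mL=-15/17 → turn -1·90°
n=5: pose=(6,0,W); sL=24/13, sR=120/17; mL=-576/221, mR=372/221; mL+mR=-12/13 → advance -1; mR−mL=948/221 → turn +1·90°
n=6: pose=(7,0,S); sL=60/29, sR=12/5; mL=-24/145, mR=-126/145; mL+mR=-30/29 → advance -1; mR−mL=-102/145 → turn -1·90°
n=7: pose=(7,1,W); sL=120/49, sR=40/3; mL=-800/147, mR=620/147; mL+mR=-60/49 → advance -1; mR−mL=1420/147 → turn +1·90°

0 3 3 0 -3/2 6 -1 N
1 120/37 120/101 3840/3737 -9900/3737 6 -2 E
2 60/41 4/3 8/123 -98/123 5 -2 S
3 24/17 120/29 -672/493 324/493 5 -1 W
4 30/17 30/17 0 -15/17 6 -1 S
5 24/13 120/17 -576/221 372/221 6 0 W
6 60/29 12/5 -24/145 -126/145 7 0 S
7 120/49 40/3 -800/147 620/147 7 1 W
final 8 1 S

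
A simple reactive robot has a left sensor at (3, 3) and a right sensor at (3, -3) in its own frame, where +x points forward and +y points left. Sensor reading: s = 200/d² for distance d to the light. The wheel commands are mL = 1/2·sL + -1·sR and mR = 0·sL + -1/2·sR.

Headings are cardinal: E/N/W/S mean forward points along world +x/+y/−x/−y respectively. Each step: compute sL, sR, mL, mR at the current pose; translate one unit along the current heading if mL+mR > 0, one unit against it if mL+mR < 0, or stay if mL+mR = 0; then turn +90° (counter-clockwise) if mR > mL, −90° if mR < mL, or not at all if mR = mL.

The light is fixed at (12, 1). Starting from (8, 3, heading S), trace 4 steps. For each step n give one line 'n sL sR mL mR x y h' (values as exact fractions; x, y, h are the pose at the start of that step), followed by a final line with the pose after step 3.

n=0: pose=(8,3,S); sL=100, sR=4; mL=46, mR=-2; mL+mR=44 → advance +1; mR−mL=-48 → turn -1·90°
n=1: pose=(8,2,W); sL=200/53, sR=40/13; mL=-820/689, mR=-20/13; mL+mR=-1880/689 → advance -1; mR−mL=-240/689 → turn -1·90°
n=2: pose=(9,2,N); sL=50/13, sR=25/2; mL=-275/26, mR=-25/4; mL+mR=-875/52 → advance -1; mR−mL=225/52 → turn +1·90°
n=3: pose=(9,1,W); sL=40/9, sR=40/9; mL=-20/9, mR=-20/9; mL+mR=-40/9 → advance -1; mR−mL=0 → turn +0·90°

0 100 4 46 -2 8 3 S
1 200/53 40/13 -820/689 -20/13 8 2 W
2 50/13 25/2 -275/26 -25/4 9 2 N
3 40/9 40/9 -20/9 -20/9 9 1 W
final 10 1 W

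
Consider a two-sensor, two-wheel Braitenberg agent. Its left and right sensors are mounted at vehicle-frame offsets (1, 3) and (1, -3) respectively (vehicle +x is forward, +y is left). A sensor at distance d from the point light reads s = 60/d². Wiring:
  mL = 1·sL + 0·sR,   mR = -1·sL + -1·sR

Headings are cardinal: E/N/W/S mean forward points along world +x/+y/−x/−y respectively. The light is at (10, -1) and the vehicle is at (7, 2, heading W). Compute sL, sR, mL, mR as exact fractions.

15/4 15/13 15/4 -255/52

left sensor world pos  = (6, -1); dL² = 16
right sensor world pos = (6, 5); dR² = 52
sL = 60/16 = 15/4
sR = 60/52 = 15/13
mL = 1·sL + 0·sR = 15/4
mR = -1·sL + -1·sR = -255/52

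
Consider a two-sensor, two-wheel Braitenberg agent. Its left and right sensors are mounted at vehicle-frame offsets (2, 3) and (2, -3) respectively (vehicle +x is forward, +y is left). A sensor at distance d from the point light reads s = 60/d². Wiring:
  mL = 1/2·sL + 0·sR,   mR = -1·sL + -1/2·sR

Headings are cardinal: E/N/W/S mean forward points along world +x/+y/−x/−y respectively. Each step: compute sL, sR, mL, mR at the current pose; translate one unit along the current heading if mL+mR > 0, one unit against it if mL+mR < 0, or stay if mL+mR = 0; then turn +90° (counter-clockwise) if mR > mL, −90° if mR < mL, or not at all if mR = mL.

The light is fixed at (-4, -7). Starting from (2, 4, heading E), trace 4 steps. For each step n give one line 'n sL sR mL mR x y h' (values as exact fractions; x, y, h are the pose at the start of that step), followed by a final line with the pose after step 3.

n=0: pose=(2,4,E); sL=3/13, sR=15/32; mL=3/26, mR=-387/832; mL+mR=-291/832 → advance -1; mR−mL=-483/832 → turn -1·90°
n=1: pose=(1,4,S); sL=12/29, sR=12/17; mL=6/29, mR=-378/493; mL+mR=-276/493 → advance -1; mR−mL=-480/493 → turn -1·90°
n=2: pose=(1,5,W); sL=2/3, sR=10/39; mL=1/3, mR=-31/39; mL+mR=-6/13 → advance -1; mR−mL=-44/39 → turn -1·90°
n=3: pose=(2,5,N); sL=12/41, sR=60/277; mL=6/41, mR=-4554/11357; mL+mR=-2892/11357 → advance -1; mR−mL=-6216/11357 → turn -1·90°

0 3/13 15/32 3/26 -387/832 2 4 E
1 12/29 12/17 6/29 -378/493 1 4 S
2 2/3 10/39 1/3 -31/39 1 5 W
3 12/41 60/277 6/41 -4554/11357 2 5 N
final 2 4 E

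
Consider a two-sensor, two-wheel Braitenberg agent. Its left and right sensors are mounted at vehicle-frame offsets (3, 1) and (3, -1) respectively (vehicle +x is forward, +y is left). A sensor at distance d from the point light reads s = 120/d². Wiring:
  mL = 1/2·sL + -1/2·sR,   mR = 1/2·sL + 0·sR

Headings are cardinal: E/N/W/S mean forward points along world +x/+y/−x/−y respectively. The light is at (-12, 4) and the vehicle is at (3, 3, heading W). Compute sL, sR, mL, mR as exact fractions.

30/37 5/6 -5/444 15/37

left sensor world pos  = (0, 2); dL² = 148
right sensor world pos = (0, 4); dR² = 144
sL = 120/148 = 30/37
sR = 120/144 = 5/6
mL = 1/2·sL + -1/2·sR = -5/444
mR = 1/2·sL + 0·sR = 15/37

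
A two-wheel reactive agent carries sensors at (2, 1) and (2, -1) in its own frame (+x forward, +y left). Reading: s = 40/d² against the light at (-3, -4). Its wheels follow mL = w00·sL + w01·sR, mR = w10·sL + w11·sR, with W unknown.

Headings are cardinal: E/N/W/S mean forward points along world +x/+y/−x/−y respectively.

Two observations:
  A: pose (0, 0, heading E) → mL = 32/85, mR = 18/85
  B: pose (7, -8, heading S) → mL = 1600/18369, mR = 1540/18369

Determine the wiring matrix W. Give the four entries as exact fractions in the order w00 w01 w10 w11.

-1 1 1 -1/2

obs A: pose=(0,0,E) → sL=4/5, sR=20/17, mL=32/85, mR=18/85
obs B: pose=(7,-8,S) → sL=40/157, sR=40/117, mL=1600/18369, mR=1540/18369
sensor matrix S = [[4/5, 20/17], [40/157, 40/117]]; det S = -8192/312273
solve [mL_A; mL_B] = S·[w00; w01] and [mR_A; mR_B] = S·[w10; w11]:
  w00 = -1, w01 = 1, w10 = 1, w11 = -1/2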